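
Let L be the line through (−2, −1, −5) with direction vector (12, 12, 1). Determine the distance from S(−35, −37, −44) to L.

3√145

Direction vector d = (12, 12, 1).
AP = (−33, −36, −39), and AP × d = (432, −435, 36).
|AP × d|² = 377145 and |d|² = 289, so the distance is √(377145/289) = √1305 = 3√145.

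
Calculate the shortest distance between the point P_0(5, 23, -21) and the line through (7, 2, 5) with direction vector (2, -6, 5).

9

Direction vector d = (2, -6, 5).
AP = (-2, 21, -26), and AP × d = (-51, -42, -30).
|AP × d|² = 5265 and |d|² = 65, so the distance is √(5265/65) = √81 = 9.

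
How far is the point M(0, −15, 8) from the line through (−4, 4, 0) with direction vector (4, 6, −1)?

√229

Direction vector d = (4, 6, −1).
AP = (4, −19, 8); AP·d = -106, |AP|² = 441, |d|² = 53.
distance² = |AP|² − (AP·d)²/|d|² = 441 − 11236/53 = 229, so the distance is √229.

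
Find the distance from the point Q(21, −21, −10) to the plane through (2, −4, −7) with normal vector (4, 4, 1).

The plane has equation n·(r − (2, −4, −7)) = 0, i.e. n·r = -15.
Then n·(21, −21, −10) − (−15) = 5.
|n| = √(16 + 16 + 1) = √33, so the distance is |5|/√33 = 5√33/33.

5√33/33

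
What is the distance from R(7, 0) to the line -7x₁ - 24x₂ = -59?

The normal to the line is n = (-7, -24) with |n| = 25.
|n·R − (-59)| = |-49 − (-59)| = 10, so the distance is 10/25 = 2/5.

2/5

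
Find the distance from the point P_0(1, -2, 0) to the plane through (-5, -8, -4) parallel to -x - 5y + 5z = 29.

16/√51

Parallel planes share the normal n = (-1, -5, 5); since (-5, -8, -4) lies on the plane, its equation is -x - 5y + 5z = 25.
d = |(-1)·1 + (-5)·(-2) + 5·0 − 25| / √(1 + 25 + 25) = |-16| / √51 = 16√51/51.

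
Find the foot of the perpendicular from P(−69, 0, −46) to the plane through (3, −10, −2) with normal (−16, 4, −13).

The perpendicular from P has direction n = (−16, 4, −13): r = (−69, 0, −46) + μ(−16, 4, −13).
Substitute into the plane: n·(P + μn) = -62 gives 1702 + 441μ = -62, so μ = -4.
Foot = (−69, 0, −46) + (-4)·(−16, 4, −13) = (−5, −16, 6).

(-5, -16, 6)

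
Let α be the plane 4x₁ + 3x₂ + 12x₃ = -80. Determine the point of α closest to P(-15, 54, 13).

(-23, 48, -11)

n = (4, 3, 12), |n|² = 169, and n·P − (-80) = 338.
t = 338/169 = 2, so the foot is P − t·n = (-15, 54, 13) − 2·(4, 3, 12) = (-23, 48, -11).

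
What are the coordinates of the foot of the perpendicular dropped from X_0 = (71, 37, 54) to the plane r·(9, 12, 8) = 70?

(26, -23, 14)

The perpendicular from X_0 has direction n = (9, 12, 8): r = (71, 37, 54) + λ(9, 12, 8).
Substitute into the plane: n·(X_0 + λn) = 70 gives 1515 + 289λ = 70, so λ = -5.
Foot = (71, 37, 54) + (-5)·(9, 12, 8) = (26, −23, 14).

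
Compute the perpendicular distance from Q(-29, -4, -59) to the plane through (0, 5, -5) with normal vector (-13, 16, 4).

17/21

The plane has equation n·(r − (0, 5, -5)) = 0, i.e. n·r = 60.
d = |(-13)·(-29) + 16·(-4) + 4·(-59) − 60| / √(169 + 256 + 16) = |17| / 21 = 17/21.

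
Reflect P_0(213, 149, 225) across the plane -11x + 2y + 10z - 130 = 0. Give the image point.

With n = (-11, 2, 10), the signed offset is (n·P_0 − 130)/|n|² = 75/225 = 1/3.
P_0' = P_0 − 2t·n = (213, 149, 225) − (2/3)·(-11, 2, 10) = (661/3, 443/3, 655/3).

(661/3, 443/3, 655/3)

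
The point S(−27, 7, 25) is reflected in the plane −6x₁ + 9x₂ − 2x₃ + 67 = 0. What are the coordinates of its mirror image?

(-3, -29, 33)

With n = (−6, 9, −2), the signed offset is (n·S − (-67))/|n|² = 242/121 = 2.
S' = S − 2t·n = (−27, 7, 25) − 4·(−6, 9, −2) = (−3, −29, 33).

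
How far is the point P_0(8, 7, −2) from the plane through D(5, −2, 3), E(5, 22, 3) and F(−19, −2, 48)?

DE = (0, 24, 0) and DF = (−24, 0, 45), so a normal is n = DE × DF = (1080, 0, 576).
n = (1080, 0, 576); n·P − 7128 = 360; |n| = 1224; distance = 360/1224 = 5/17.

5/17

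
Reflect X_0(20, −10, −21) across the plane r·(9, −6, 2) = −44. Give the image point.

(-16, 14, -29)

n = (9, −6, 2), |n|² = 121, n·X_0 − (-44) = 242, so t = 242/121 = 2.
Foot F = X_0 − 2·n = (2, 2, −25); the reflection is 2F − X_0 = (−16, 14, −29).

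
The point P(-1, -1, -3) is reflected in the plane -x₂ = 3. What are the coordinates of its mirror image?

(-1, -5, -3)

With n = (0, -1, 0), the signed offset is (n·P − 3)/|n|² = -2/1 = -2.
P' = P − 2t·n = (-1, -1, -3) − (-4)·(0, -1, 0) = (-1, -5, -3).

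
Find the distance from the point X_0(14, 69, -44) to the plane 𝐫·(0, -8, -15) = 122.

n = (0, -8, -15); n·P − 122 = -14; |n| = 17; distance = 14/17.

14/17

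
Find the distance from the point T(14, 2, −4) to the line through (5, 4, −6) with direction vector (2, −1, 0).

Direction vector d = (2, −1, 0).
AP = (9, −2, 2), and AP × d = (2, 4, −5).
|AP × d|² = 45 and |d|² = 5, so the distance is √(45/5) = √9 = 3.

3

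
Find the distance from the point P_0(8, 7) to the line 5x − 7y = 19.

28/√74

The normal to the line is n = (5, −7) with |n| = √74.
|n·P_0 − 19| = |-9 − 19| = 28, so the distance is 28/√74 = 14√74/37.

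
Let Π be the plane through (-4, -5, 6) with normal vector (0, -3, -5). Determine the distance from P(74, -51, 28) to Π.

The plane has equation n·(r − (-4, -5, 6)) = 0, i.e. n·r = -15.
Then n·(74, -51, 28) - (-15) = 28.
|n| = √(0 + 9 + 25) = √34, so the distance is |28|/√34 = 14√34/17.

14√34/17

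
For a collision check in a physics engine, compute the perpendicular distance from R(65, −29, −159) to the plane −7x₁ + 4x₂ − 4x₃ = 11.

Normal vector n = (−7, 4, −4), and n·(65, −29, −159) − 11 = 54.
|n| = √(49 + 16 + 16) = 9, so the distance is |54|/9 = 6.

6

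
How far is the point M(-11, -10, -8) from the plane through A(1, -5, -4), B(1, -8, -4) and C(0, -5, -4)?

4

AB = (0, -3, 0) and AC = (-1, 0, 0), so a normal is n = AB × AC = (0, 0, -3).
Then n·(-11, -10, -8) - 12 = 12.
|n| = √(0 + 0 + 9) = 3, so the distance is |12|/3 = 4.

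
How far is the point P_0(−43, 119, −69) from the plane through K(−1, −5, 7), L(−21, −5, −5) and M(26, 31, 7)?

KL = (−20, 0, −12) and KM = (27, 36, 0), so a normal is n = KL × KM = (432, −324, −720).
Then n·(−43, 119, −69) − (−3852) = −3600.
|n| = √(186624 + 104976 + 518400) = 900, so the distance is |-3600|/900 = 4.

4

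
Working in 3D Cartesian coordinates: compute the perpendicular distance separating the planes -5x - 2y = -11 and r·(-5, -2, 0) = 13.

With common normal n = (-5, -2, 0) (|n| = √29), the distance is |(-11) − 13|/|n| = 24/√29.

24√29/29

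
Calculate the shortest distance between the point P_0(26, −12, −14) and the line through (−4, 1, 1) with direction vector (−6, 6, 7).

√205

Direction vector d = (−6, 6, 7).
AP = (30, −13, −15), and AP × d = (−1, −120, 102).
|AP × d|² = 24805 and |d|² = 121, so the distance is √(24805/121) = √205.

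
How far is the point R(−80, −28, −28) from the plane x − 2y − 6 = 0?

Normal vector n = (1, −2, 0), and n·(−80, −28, −28) − 6 = −30.
|n| = √(1 + 4 + 0) = √5, so the distance is |-30|/√5 = 6√5.

6√5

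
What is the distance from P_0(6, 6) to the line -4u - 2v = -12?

d = |(-4)·6 + (-2)·6 − (-12)| / √(16 + 4) = |-24|/(2√5) = 12/√5.

12√5/5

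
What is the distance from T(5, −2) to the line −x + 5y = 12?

27√26/26

The normal to the line is n = (−1, 5) with |n| = √26.
|n·T − 12| = |-15 − 12| = 27, so the distance is 27/√26 = 27√26/26.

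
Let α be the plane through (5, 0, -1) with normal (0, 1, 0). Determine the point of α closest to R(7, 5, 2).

The perpendicular from R has direction n = (0, 1, 0): r = (7, 5, 2) + μ(0, 1, 0).
Substitute into the plane: n·(R + μn) = 0 gives 5 + 1μ = 0, so μ = -5.
Foot = (7, 5, 2) + (-5)·(0, 1, 0) = (7, 0, 2).

(7, 0, 2)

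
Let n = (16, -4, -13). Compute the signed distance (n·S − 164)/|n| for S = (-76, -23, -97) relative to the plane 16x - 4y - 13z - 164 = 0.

-9/7

n·S − 164 = -27.
|n| = 21, so the signed distance is -27/21 = -9/7.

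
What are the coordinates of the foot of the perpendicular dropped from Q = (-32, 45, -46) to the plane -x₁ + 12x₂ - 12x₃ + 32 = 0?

(-28, -3, 2)

The perpendicular from Q has direction n = (-1, 12, -12): r = (-32, 45, -46) + λ(-1, 12, -12).
Substitute into the plane: n·(Q + λn) = -32 gives 1124 + 289λ = -32, so λ = -4.
Foot = (-32, 45, -46) + (-4)·(-1, 12, -12) = (-28, -3, 2).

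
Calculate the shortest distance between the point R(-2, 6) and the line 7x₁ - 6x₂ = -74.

d = |7·(-2) + (-6)·6 − (-74)| / √(49 + 36) = |24|/√85 = 24/√85.

24/√85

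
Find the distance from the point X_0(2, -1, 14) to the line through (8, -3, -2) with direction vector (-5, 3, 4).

Direction vector d = (-5, 3, 4).
AP = (-6, 2, 16); AP·d = 100, |AP|² = 296, |d|² = 50.
distance² = |AP|² − (AP·d)²/|d|² = 296 − 10000/50 = 96, so the distance is 4√6.

4√6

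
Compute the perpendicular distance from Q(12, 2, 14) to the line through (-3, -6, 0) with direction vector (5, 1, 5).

Direction vector d = (5, 1, 5).
AP = (15, 8, 14); AP·d = 153, |AP|² = 485, |d|² = 51.
distance² = |AP|² − (AP·d)²/|d|² = 485 − 23409/51 = 26, so the distance is √26.

√26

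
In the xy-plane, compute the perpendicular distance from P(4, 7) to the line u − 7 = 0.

d = |1·4 + 0·7 − 7| / √(1 + 0) = |-3|/1 = 3.

3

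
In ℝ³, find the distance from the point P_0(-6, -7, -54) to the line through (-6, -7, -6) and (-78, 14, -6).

A direction vector is d = (-72, 21, 0).
AP = (0, 0, -48); AP·d = 0, |AP|² = 2304, |d|² = 5625.
distance² = |AP|² − (AP·d)²/|d|² = 2304 − 0/5625 = 2304, so the distance is 48.

48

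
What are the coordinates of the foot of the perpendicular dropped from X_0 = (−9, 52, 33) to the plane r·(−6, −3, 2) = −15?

The perpendicular from X_0 has direction n = (−6, −3, 2): r = (−9, 52, 33) + λ(−6, −3, 2).
Substitute into the plane: n·(X_0 + λn) = -15 gives -36 + 49λ = -15, so λ = 3/7.
Foot = (−9, 52, 33) + (3/7)·(−6, −3, 2) = (−81/7, 355/7, 237/7).

(-81/7, 355/7, 237/7)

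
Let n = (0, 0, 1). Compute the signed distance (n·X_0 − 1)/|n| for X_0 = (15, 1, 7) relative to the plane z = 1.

n·X_0 − 1 = 6.
|n| = 1, so the signed distance is 6/1 = 6.

6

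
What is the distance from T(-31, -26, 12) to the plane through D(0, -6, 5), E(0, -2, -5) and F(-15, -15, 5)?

7√38/38

DE = (0, 4, -10) and DF = (-15, -9, 0), so a normal is n = DE × DF = (-90, 150, 60).
Then n·(-31, -26, 12) - (-600) = 210.
|n| = √(8100 + 22500 + 3600) = 30√38, so the distance is |210|/(30√38) = 7√38/38.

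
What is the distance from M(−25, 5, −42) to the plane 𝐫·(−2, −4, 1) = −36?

24/√21

Normal vector n = (−2, −4, 1), and n·(−25, 5, −42) − (−36) = 24.
|n| = √(4 + 16 + 1) = √21, so the distance is |24|/√21 = 8√21/7.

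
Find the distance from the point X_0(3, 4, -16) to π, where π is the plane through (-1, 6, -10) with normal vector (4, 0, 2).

2/√5

The plane has equation n·(r − (-1, 6, -10)) = 0, i.e. n·r = -24.
Then n·(3, 4, -16) - (-24) = 4.
|n| = √(16 + 0 + 4) = 2√5, so the distance is |4|/(2√5) = 2√5/5.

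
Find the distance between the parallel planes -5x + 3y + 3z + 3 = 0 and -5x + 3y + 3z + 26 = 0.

With common normal n = (-5, 3, 3) (|n| = √43), the distance is |(-3) − (-26)|/|n| = 23/√43.

23√43/43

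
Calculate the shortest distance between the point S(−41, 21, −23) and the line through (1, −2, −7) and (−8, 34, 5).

A direction vector is d = (−9, 36, 12).
AP = (−42, 23, −16); AP·d = 1014, |AP|² = 2549, |d|² = 1521.
distance² = |AP|² − (AP·d)²/|d|² = 2549 − 1028196/1521 = 1873, so the distance is √1873.

√1873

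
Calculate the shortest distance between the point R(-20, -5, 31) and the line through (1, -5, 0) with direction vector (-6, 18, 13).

3√97

Direction vector d = (-6, 18, 13).
AP = (-21, 0, 31), and AP × d = (-558, 87, -378).
|AP × d|² = 461817 and |d|² = 529, so the distance is √(461817/529) = √873 = 3√97.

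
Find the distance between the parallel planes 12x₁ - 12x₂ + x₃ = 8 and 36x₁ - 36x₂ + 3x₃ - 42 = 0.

Divide the second equation by 3 to match normals: 12x₁ - 12x₂ + x₃ = 14.
Both planes have normal n = (12, -12, 1), |n| = 17. Any point on the first plane is at distance |14 − 8|/|n| = 6/17 from the second.

6/17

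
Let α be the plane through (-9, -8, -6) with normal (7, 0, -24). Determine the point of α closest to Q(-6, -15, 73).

n = (7, 0, -24), |n|² = 625, and n·Q − 81 = -1875.
t = -1875/625 = -3, so the foot is Q − t·n = (-6, -15, 73) − (-3)·(7, 0, -24) = (15, -15, 1).

(15, -15, 1)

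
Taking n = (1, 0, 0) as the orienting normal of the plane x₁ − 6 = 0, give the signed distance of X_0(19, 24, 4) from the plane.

n·X_0 − 6 = 13.
|n| = 1, so the signed distance is 13/1 = 13.

13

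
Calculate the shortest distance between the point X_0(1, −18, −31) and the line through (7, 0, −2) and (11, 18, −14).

√1201

A direction vector is d = (4, 18, −12).
AP = (−6, −18, −29), and AP × d = (738, −188, −36).
|AP × d|² = 581284 and |d|² = 484, so the distance is √(581284/484) = √1201.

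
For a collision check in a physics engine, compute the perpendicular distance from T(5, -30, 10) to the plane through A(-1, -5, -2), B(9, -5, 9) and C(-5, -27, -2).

4/15

AB = (10, 0, 11) and AC = (-4, -22, 0), so a normal is n = AB × AC = (242, -44, -220).
Then n·(5, -30, 10) - 418 = -88.
|n| = √(58564 + 1936 + 48400) = 330, so the distance is |-88|/330 = 4/15.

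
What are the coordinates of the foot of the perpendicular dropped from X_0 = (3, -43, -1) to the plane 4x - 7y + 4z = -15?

The perpendicular from X_0 has direction n = (4, -7, 4): r = (3, -43, -1) + λ(4, -7, 4).
Substitute into the plane: n·(X_0 + λn) = -15 gives 309 + 81λ = -15, so λ = -4.
Foot = (3, -43, -1) + (-4)·(4, -7, 4) = (-13, -15, -17).

(-13, -15, -17)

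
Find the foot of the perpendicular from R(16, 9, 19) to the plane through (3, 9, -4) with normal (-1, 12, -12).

(15, 21, 7)

The perpendicular from R has direction n = (-1, 12, -12): r = (16, 9, 19) + λ(-1, 12, -12).
Substitute into the plane: n·(R + λn) = 153 gives -136 + 289λ = 153, so λ = 1.
Foot = (16, 9, 19) + 1·(-1, 12, -12) = (15, 21, 7).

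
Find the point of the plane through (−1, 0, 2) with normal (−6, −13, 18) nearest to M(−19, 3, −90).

n = (−6, −13, 18), |n|² = 529, and n·M − 42 = -1587.
t = -1587/529 = -3, so the foot is M − t·n = (−19, 3, −90) − (-3)·(−6, −13, 18) = (−37, −36, −36).

(-37, -36, -36)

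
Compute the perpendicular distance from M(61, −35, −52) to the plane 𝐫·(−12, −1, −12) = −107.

2

d = |(-12)·61 + (-1)·(-35) + (-12)·(-52) − (-107)| / √(144 + 1 + 144) = |34| / 17 = 2.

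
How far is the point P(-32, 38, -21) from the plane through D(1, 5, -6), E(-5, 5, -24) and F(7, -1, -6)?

15√19/19

DE = (-6, 0, -18) and DF = (6, -6, 0), so a normal is n = DE × DF = (-108, -108, 36).
d = |(-108)·(-32) + (-108)·38 + 36·(-21) − (-864)| / √(11664 + 11664 + 1296) = |-540| / (36√19) = 15√19/19.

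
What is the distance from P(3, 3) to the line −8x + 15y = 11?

10/17

The normal to the line is n = (−8, 15) with |n| = 17.
|n·P − 11| = |21 − 11| = 10, so the distance is 10/17.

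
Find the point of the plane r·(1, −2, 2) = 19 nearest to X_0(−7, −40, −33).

(-17/3, -128/3, -91/3)

The perpendicular from X_0 has direction n = (1, −2, 2): r = (−7, −40, −33) + λ(1, −2, 2).
Substitute into the plane: n·(X_0 + λn) = 19 gives 7 + 9λ = 19, so λ = 4/3.
Foot = (−7, −40, −33) + (4/3)·(1, −2, 2) = (−17/3, −128/3, −91/3).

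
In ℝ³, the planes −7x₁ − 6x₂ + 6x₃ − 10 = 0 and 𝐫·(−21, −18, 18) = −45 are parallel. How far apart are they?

25/11

Divide the second equation by 3 to match normals: −7x₁ − 6x₂ + 6x₃ = -15.
Both planes have normal n = (−7, −6, 6), |n| = 11. Any point on the first plane is at distance |(-15) − 10|/|n| = 25/11 from the second.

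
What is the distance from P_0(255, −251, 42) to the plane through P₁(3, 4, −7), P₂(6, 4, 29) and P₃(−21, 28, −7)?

P₁P₂ = (3, 0, 36) and P₁P₃ = (−24, 24, 0), so a normal is n = P₁P₂ × P₁P₃ = (−864, −864, 72).
n = (−864, −864, 72); n·P − (-6552) = 6120; |n| = 1224; distance = 6120/1224 = 5.

5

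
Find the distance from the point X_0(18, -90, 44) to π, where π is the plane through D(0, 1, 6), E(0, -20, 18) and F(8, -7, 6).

26/9

DE = (0, -21, 12) and DF = (8, -8, 0), so a normal is n = DE × DF = (96, 96, 168).
Then n·(18, -90, 44) - 1104 = -624.
|n| = √(9216 + 9216 + 28224) = 216, so the distance is |-624|/216 = 26/9.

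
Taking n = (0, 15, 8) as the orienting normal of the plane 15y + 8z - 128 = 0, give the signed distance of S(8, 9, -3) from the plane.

-1

n·S − 128 = -17.
|n| = 17, so the signed distance is -17/17 = -1.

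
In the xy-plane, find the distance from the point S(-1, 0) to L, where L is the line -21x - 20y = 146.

d = |(-21)·(-1) + (-20)·0 − 146| / √(441 + 400) = |-125|/29 = 125/29.

125/29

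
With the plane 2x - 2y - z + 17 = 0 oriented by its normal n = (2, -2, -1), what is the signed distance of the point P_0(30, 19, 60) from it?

n·P_0 − (-17) = -21.
|n| = 3, so the signed distance is -21/3 = -7.

-7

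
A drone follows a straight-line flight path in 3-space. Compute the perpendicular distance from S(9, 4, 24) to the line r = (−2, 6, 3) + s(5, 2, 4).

√161

Direction vector d = (5, 2, 4).
AP = (11, −2, 21); AP·d = 135, |AP|² = 566, |d|² = 45.
distance² = |AP|² − (AP·d)²/|d|² = 566 − 18225/45 = 161, so the distance is √161.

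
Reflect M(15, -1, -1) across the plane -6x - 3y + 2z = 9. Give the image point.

(-9, -13, 7)

n = (-6, -3, 2), |n|² = 49, n·M − 9 = -98, so t = -98/49 = -2.
Foot F = M − (-2)·n = (3, -7, 3); the reflection is 2F − M = (-9, -13, 7).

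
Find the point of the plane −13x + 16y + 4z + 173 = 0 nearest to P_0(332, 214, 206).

The perpendicular from P_0 has direction n = (−13, 16, 4): r = (332, 214, 206) + μ(−13, 16, 4).
Substitute into the plane: n·(P_0 + μn) = -173 gives -68 + 441μ = -173, so μ = -5/21.
Foot = (332, 214, 206) + (-5/21)·(−13, 16, 4) = (7037/21, 4414/21, 4306/21).

(7037/21, 4414/21, 4306/21)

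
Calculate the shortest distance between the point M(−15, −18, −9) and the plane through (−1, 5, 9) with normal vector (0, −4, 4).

5√2/2

The plane has equation n·(r − (−1, 5, 9)) = 0, i.e. n·r = 16.
Then n·(−15, −18, −9) − 16 = 20.
|n| = √(0 + 16 + 16) = 4√2, so the distance is |20|/(4√2) = 5/√2.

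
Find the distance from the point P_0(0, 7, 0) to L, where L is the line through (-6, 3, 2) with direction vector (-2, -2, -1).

2√5

Direction vector d = (-2, -2, -1).
AP = (6, 4, -2); AP·d = -18, |AP|² = 56, |d|² = 9.
distance² = |AP|² − (AP·d)²/|d|² = 56 − 324/9 = 20, so the distance is 2√5.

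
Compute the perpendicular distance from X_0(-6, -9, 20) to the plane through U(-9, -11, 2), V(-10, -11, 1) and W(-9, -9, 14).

3√38/38

UV = (-1, 0, -1) and UW = (0, 2, 12), so a normal is n = UV × UW = (2, 12, -2).
n = (2, 12, -2); n·P − (-154) = -6; |n| = 2√38; distance = 6/(2√38) = 3√38/38.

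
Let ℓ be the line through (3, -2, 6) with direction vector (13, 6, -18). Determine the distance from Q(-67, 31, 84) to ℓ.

3√401

Direction vector d = (13, 6, -18).
AP = (-70, 33, 78); AP·d = -2116, |AP|² = 12073, |d|² = 529.
distance² = |AP|² − (AP·d)²/|d|² = 12073 − 4477456/529 = 3609, so the distance is 3√401.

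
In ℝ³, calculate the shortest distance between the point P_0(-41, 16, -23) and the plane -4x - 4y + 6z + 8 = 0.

Normal vector n = (-4, -4, 6), and n·(-41, 16, -23) - (-8) = -30.
|n| = √(16 + 16 + 36) = 2√17, so the distance is |-30|/(2√17) = 15√17/17.

15√17/17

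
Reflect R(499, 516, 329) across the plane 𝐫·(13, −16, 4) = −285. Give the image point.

With n = (13, −16, 4), the signed offset is (n·R − (-285))/|n|² = -168/441 = -8/21.
R' = R − 2t·n = (499, 516, 329) − (-16/21)·(13, −16, 4) = (10687/21, 10580/21, 6973/21).

(10687/21, 10580/21, 6973/21)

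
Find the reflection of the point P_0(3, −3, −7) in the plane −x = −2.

(1, -3, -7)

n = (−1, 0, 0), |n|² = 1, n·P_0 − (-2) = -1, so t = -1/1 = -1.
Foot F = P_0 − (-1)·n = (2, −3, −7); the reflection is 2F − P_0 = (1, −3, −7).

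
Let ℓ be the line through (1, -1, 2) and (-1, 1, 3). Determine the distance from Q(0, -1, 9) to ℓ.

A direction vector is d = (-2, 2, 1).
AP = (-1, 0, 7), and AP × d = (-14, -13, -2).
|AP × d|² = 369 and |d|² = 9, so the distance is √(369/9) = √41.

√41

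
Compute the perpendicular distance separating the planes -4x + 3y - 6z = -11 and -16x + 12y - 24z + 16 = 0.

Divide the second equation by 4 to match normals: -4x + 3y - 6z = -4.
With common normal n = (-4, 3, -6) (|n| = √61), the distance is |(-11) − (-4)|/|n| = 7/√61 = 7√61/61.

7√61/61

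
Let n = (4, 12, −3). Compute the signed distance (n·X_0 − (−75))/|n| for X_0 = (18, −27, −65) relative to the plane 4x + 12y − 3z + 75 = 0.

18/13

n·X_0 − (-75) = 18.
|n| = 13, so the signed distance is 18/13.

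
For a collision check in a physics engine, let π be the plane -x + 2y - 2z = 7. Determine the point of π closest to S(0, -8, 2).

The perpendicular from S has direction n = (-1, 2, -2): r = (0, -8, 2) + λ(-1, 2, -2).
Substitute into the plane: n·(S + λn) = 7 gives -20 + 9λ = 7, so λ = 3.
Foot = (0, -8, 2) + 3·(-1, 2, -2) = (-3, -2, -4).

(-3, -2, -4)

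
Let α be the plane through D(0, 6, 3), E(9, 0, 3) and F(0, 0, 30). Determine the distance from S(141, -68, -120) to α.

DE = (9, -6, 0) and DF = (0, -6, 27), so a normal is n = DE × DF = (-162, -243, -54).
Then n·(141, -68, -120) - (-1620) = 1782.
|n| = √(26244 + 59049 + 2916) = 297, so the distance is |1782|/297 = 6.

6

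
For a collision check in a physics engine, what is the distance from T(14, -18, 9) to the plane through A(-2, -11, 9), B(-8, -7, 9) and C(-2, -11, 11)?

AB = (-6, 4, 0) and AC = (0, 0, 2), so a normal is n = AB × AC = (8, 12, 0).
d = |8·14 + 12·(-18) − (-148)| / √(64 + 144 + 0) = |44| / (4√13) = 11/√13.

11/√13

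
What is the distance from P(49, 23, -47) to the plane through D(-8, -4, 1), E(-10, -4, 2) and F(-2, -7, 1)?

5

DE = (-2, 0, 1) and DF = (6, -3, 0), so a normal is n = DE × DF = (3, 6, 6).
n = (3, 6, 6); n·P − (-42) = 45; |n| = 9; distance = 45/9 = 5.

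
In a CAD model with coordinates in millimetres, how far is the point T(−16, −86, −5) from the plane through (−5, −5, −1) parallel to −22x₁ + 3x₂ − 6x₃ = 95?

1

Parallel planes share the normal n = (−22, 3, −6); since (−5, −5, −1) lies on the plane, its equation is −22x₁ + 3x₂ − 6x₃ = 101.
Then n·(−16, −86, −5) − 101 = 23.
|n| = √(484 + 9 + 36) = 23, so the distance is |23|/23 = 1.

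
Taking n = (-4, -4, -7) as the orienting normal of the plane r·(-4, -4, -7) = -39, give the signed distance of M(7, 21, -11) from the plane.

4/9

n·M − (-39) = 4.
|n| = 9, so the signed distance is 4/9.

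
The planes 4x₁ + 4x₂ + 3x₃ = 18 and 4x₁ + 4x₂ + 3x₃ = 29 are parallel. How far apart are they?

With common normal n = (4, 4, 3) (|n| = √41), the distance is |18 − 29|/|n| = 11/√41 = 11√41/41.

11√41/41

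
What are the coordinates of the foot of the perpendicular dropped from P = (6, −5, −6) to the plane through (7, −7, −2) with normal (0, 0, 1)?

The perpendicular from P has direction n = (0, 0, 1): r = (6, −5, −6) + t(0, 0, 1).
Substitute into the plane: n·(P + tn) = -2 gives -6 + 1t = -2, so t = 4.
Foot = (6, −5, −6) + 4·(0, 0, 1) = (6, −5, −2).

(6, -5, -2)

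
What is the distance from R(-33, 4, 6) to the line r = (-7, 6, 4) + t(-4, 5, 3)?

Direction vector d = (-4, 5, 3).
AP = (-26, -2, 2), and AP × d = (-16, 70, -138).
|AP × d|² = 24200 and |d|² = 50, so the distance is √(24200/50) = √484 = 22.

22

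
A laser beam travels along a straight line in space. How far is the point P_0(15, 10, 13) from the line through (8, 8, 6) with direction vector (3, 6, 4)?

Direction vector d = (3, 6, 4).
AP = (7, 2, 7), and AP × d = (-34, -7, 36).
|AP × d|² = 2501 and |d|² = 61, so the distance is √(2501/61) = √41.

√41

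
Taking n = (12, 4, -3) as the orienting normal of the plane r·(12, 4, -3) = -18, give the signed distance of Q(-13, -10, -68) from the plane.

2

n·Q − (-18) = 26.
|n| = 13, so the signed distance is 26/13 = 2.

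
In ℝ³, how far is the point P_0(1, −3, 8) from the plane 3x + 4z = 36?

Normal vector n = (3, 0, 4), and n·(1, −3, 8) − 36 = −1.
|n| = √(9 + 0 + 16) = 5, so the distance is |-1|/5 = 1/5.

1/5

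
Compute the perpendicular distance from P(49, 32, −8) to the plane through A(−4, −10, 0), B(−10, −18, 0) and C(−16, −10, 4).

AB = (−6, −8, 0) and AC = (−12, 0, 4), so a normal is n = AB × AC = (−32, 24, −96).
Then n·(49, 32, −8) − (−112) = 80.
|n| = √(1024 + 576 + 9216) = 104, so the distance is |80|/104 = 10/13.

10/13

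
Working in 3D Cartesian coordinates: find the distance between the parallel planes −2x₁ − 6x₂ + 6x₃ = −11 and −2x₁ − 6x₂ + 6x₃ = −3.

4/√19

Both planes have normal n = (−2, −6, 6), |n| = 2√19. Any point on the first plane is at distance |(-3) − (-11)|/|n| = 8/(2√19) = 4/√19 from the second.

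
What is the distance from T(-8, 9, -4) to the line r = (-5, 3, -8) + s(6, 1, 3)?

Direction vector d = (6, 1, 3).
AP = (-3, 6, 4); AP·d = 0, |AP|² = 61, |d|² = 46.
distance² = |AP|² − (AP·d)²/|d|² = 61 − 0/46 = 61, so the distance is √61.

√61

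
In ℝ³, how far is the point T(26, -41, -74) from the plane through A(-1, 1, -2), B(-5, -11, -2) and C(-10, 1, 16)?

AB = (-4, -12, 0) and AC = (-9, 0, 18), so a normal is n = AB × AC = (-216, 72, -108).
d = |(-216)·26 + 72·(-41) + (-108)·(-74) − 504| / √(46656 + 5184 + 11664) = |-1080| / 252 = 30/7.

30/7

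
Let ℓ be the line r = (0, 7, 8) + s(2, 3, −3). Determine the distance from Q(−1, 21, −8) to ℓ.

Direction vector d = (2, 3, −3).
AP = (−1, 14, −16), and AP × d = (6, −35, −31).
|AP × d|² = 2222 and |d|² = 22, so the distance is √(2222/22) = √101.

√101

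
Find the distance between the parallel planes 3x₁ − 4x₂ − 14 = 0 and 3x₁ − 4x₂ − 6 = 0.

With common normal n = (3, −4, 0) (|n| = 5), the distance is |14 − 6|/|n| = 8/5.

8/5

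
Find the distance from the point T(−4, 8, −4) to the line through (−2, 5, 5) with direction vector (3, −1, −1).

Direction vector d = (3, −1, −1).
AP = (−2, 3, −9), and AP × d = (−12, −29, −7).
|AP × d|² = 1034 and |d|² = 11, so the distance is √(1034/11) = √94.

√94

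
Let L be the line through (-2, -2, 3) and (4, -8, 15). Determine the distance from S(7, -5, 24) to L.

3√5

A direction vector is d = (6, -6, 12).
AP = (9, -3, 21), and AP × d = (90, 18, -36).
|AP × d|² = 9720 and |d|² = 216, so the distance is √(9720/216) = √45 = 3√5.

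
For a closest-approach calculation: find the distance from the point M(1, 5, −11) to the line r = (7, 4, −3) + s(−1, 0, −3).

√11

Direction vector d = (−1, 0, −3).
AP = (−6, 1, −8), and AP × d = (−3, −10, 1).
|AP × d|² = 110 and |d|² = 10, so the distance is √(110/10) = √11.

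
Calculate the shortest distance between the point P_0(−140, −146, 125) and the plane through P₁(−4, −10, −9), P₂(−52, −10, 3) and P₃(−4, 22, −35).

P₁P₂ = (−48, 0, 12) and P₁P₃ = (0, 32, −26), so a normal is n = P₁P₂ × P₁P₃ = (−384, −1248, −1536).
Then n·(−140, −146, 125) − 27840 = 16128.
|n| = √(147456 + 1557504 + 2359296) = 2016, so the distance is |16128|/2016 = 8.

8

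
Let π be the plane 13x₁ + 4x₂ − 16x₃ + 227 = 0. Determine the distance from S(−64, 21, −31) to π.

25/21

Normal vector n = (13, 4, −16), and n·(−64, 21, −31) − (−227) = −25.
|n| = √(169 + 16 + 256) = 21, so the distance is |-25|/21 = 25/21.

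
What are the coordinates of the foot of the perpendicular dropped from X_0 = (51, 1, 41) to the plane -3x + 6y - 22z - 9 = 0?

The perpendicular from X_0 has direction n = (-3, 6, -22): r = (51, 1, 41) + t(-3, 6, -22).
Substitute into the plane: n·(X_0 + tn) = 9 gives -1049 + 529t = 9, so t = 2.
Foot = (51, 1, 41) + 2·(-3, 6, -22) = (45, 13, -3).

(45, 13, -3)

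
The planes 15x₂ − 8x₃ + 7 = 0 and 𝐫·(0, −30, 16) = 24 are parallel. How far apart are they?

Divide the second equation by -2 to match normals: 15x₂ − 8x₃ = -12.
With common normal n = (0, 15, −8) (|n| = 17), the distance is |(-7) − (-12)|/|n| = 5/17.

5/17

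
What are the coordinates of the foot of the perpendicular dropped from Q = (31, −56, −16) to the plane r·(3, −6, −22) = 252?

n = (3, −6, −22), |n|² = 529, and n·Q − 252 = 529.
t = 529/529 = 1, so the foot is Q − t·n = (31, −56, −16) − 1·(3, −6, −22) = (28, −50, 6).

(28, -50, 6)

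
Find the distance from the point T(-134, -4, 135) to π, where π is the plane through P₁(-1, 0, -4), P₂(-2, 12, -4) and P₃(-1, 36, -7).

P₁P₂ = (-1, 12, 0) and P₁P₃ = (0, 36, -3), so a normal is n = P₁P₂ × P₁P₃ = (-36, -3, -36).
d = |(-36)·(-134) + (-3)·(-4) + (-36)·135 − 180| / √(1296 + 9 + 1296) = |-204| / 51 = 4.

4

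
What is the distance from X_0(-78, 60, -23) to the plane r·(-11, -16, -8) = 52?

Normal vector n = (-11, -16, -8), and n·(-78, 60, -23) - 52 = 30.
|n| = √(121 + 256 + 64) = 21, so the distance is |30|/21 = 10/7.

10/7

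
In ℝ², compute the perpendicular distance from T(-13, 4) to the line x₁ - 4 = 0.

17

d = |1·(-13) + 0·4 − 4| / √(1 + 0) = |-17|/1 = 17.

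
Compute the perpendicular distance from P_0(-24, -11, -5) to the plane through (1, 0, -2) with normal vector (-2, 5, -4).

7√5/15

The plane has equation n·(r − (1, 0, -2)) = 0, i.e. n·r = 6.
d = |(-2)·(-24) + 5·(-11) + (-4)·(-5) − 6| / √(4 + 25 + 16) = |7| / (3√5) = 7√5/15.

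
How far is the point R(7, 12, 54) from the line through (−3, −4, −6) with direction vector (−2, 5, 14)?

Direction vector d = (−2, 5, 14).
AP = (10, 16, 60), and AP × d = (−76, −260, 82).
|AP × d|² = 80100 and |d|² = 225, so the distance is √(80100/225) = √356 = 2√89.

2√89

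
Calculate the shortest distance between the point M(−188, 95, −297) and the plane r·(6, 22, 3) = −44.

d = |6·(-188) + 22·95 + 3·(-297) − (-44)| / √(36 + 484 + 9) = |115| / 23 = 5.

5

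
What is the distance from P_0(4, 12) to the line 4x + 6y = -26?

d = |4·4 + 6·12 − (-26)| / √(16 + 36) = |114|/(2√13) = 57/√13.

57√13/13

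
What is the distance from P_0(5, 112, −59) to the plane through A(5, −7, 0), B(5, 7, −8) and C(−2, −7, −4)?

7

AB = (0, 14, −8) and AC = (−7, 0, −4), so a normal is n = AB × AC = (−56, 56, 98).
Then n·(5, 112, −59) − (−672) = 882.
|n| = √(3136 + 3136 + 9604) = 126, so the distance is |882|/126 = 7.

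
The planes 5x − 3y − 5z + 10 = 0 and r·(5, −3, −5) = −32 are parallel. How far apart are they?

22√59/59

With common normal n = (5, −3, −5) (|n| = √59), the distance is |(-10) − (-32)|/|n| = 22/√59.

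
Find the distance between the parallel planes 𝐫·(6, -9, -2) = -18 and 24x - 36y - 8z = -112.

10/11

Divide the second equation by 4 to match normals: 6x - 9y - 2z = -28.
Both planes have normal n = (6, -9, -2), |n| = 11. Any point on the first plane is at distance |(-28) − (-18)|/|n| = 10/11 from the second.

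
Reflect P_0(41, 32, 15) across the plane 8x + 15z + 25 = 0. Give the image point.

(9, 32, -45)

n = (8, 0, 15), |n|² = 289, n·P_0 − (-25) = 578, so t = 578/289 = 2.
Foot F = P_0 − 2·n = (25, 32, −15); the reflection is 2F − P_0 = (9, 32, −45).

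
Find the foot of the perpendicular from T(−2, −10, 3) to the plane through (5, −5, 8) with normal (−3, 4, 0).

n = (−3, 4, 0), |n|² = 25, and n·T − (-35) = 1.
t = 1/25, so the foot is T − t·n = (−2, −10, 3) − (1/25)·(−3, 4, 0) = (−47/25, −254/25, 3).

(-47/25, -254/25, 3)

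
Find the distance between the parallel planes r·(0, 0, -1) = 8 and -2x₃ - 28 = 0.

Divide the second equation by 2 to match normals: -x₃ = 14.
With common normal n = (0, 0, -1) (|n| = 1), the distance is |8 − 14|/|n| = 6/1 = 6.

6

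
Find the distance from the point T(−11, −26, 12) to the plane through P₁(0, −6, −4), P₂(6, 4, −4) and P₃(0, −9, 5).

11/√35

P₁P₂ = (6, 10, 0) and P₁P₃ = (0, −3, 9), so a normal is n = P₁P₂ × P₁P₃ = (90, −54, −18).
Then n·(−11, −26, 12) − 396 = −198.
|n| = √(8100 + 2916 + 324) = 18√35, so the distance is |-198|/(18√35) = 11/√35.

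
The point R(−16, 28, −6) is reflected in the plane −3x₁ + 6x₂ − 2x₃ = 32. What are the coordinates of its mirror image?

(8, -20, 10)

With n = (−3, 6, −2), the signed offset is (n·R − 32)/|n|² = 196/49 = 4.
R' = R − 2t·n = (−16, 28, −6) − 8·(−3, 6, −2) = (8, −20, 10).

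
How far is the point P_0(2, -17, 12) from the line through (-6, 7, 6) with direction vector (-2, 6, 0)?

6

Direction vector d = (-2, 6, 0).
AP = (8, -24, 6), and AP × d = (-36, -12, 0).
|AP × d|² = 1440 and |d|² = 40, so the distance is √(1440/40) = √36 = 6.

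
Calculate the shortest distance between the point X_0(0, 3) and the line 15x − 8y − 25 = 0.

d = |15·0 + (-8)·3 − 25| / √(225 + 64) = |-49|/17 = 49/17.

49/17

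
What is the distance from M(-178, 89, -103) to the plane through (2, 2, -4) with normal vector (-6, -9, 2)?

9

The plane has equation n·(r − (2, 2, -4)) = 0, i.e. n·r = -38.
n = (-6, -9, 2); n·P − (-38) = 99; |n| = 11; distance = 99/11 = 9.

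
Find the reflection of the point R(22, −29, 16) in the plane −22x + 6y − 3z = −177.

(-22, -17, 10)

With n = (−22, 6, −3), the signed offset is (n·R − (-177))/|n|² = -529/529 = -1.
R' = R − 2t·n = (22, −29, 16) − (-2)·(−22, 6, −3) = (−22, −17, 10).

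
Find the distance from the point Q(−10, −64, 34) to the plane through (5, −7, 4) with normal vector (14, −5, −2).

1

The plane has equation n·(r − (5, −7, 4)) = 0, i.e. n·r = 97.
Then n·(−10, −64, 34) − 97 = 15.
|n| = √(196 + 25 + 4) = 15, so the distance is |15|/15 = 1.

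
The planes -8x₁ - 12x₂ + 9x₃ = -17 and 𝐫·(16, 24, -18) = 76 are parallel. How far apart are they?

Divide the second equation by -2 to match normals: -8x₁ - 12x₂ + 9x₃ = -38.
With common normal n = (-8, -12, 9) (|n| = 17), the distance is |(-17) − (-38)|/|n| = 21/17.

21/17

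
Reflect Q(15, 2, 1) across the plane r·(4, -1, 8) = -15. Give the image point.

With n = (4, -1, 8), the signed offset is (n·Q − (-15))/|n|² = 81/81 = 1.
Q' = Q − 2t·n = (15, 2, 1) − 2·(4, -1, 8) = (7, 4, -15).

(7, 4, -15)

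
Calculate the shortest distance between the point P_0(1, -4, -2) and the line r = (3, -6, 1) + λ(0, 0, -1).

Direction vector d = (0, 0, -1).
AP = (-2, 2, -3), and AP × d = (-2, -2, 0).
|AP × d|² = 8 and |d|² = 1, so the distance is √8 = 2√2.

2√2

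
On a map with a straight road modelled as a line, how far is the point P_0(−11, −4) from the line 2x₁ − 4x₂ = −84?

The normal to the line is n = (2, −4) with |n| = 2√5.
|n·P_0 − (-84)| = |-6 − (-84)| = 78, so the distance is 78/(2√5) = 39√5/5.

39√5/5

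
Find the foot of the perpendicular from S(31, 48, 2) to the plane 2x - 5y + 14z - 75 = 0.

(33, 43, 16)

The perpendicular from S has direction n = (2, -5, 14): r = (31, 48, 2) + t(2, -5, 14).
Substitute into the plane: n·(S + tn) = 75 gives -150 + 225t = 75, so t = 1.
Foot = (31, 48, 2) + 1·(2, -5, 14) = (33, 43, 16).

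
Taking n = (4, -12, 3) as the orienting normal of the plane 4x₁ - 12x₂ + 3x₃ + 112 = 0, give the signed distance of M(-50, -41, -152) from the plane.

n·M − (-112) = -52.
|n| = 13, so the signed distance is -52/13 = -4.

-4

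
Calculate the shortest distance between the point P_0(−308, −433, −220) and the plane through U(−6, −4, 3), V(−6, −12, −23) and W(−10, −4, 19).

7

UV = (0, −8, −26) and UW = (−4, 0, 16), so a normal is n = UV × UW = (−128, 104, −32).
n = (−128, 104, −32); n·P − 256 = 1176; |n| = 168; distance = 1176/168 = 7.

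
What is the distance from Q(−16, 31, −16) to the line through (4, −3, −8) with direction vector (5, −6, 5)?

Direction vector d = (5, −6, 5).
AP = (−20, 34, −8); AP·d = -344, |AP|² = 1620, |d|² = 86.
distance² = |AP|² − (AP·d)²/|d|² = 1620 − 118336/86 = 244, so the distance is 2√61.

2√61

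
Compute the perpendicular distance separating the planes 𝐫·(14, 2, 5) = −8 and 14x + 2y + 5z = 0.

8/15

With common normal n = (14, 2, 5) (|n| = 15), the distance is |(-8) − 0|/|n| = 8/15.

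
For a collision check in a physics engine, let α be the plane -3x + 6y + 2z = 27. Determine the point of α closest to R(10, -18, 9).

(1, 0, 15)

The perpendicular from R has direction n = (-3, 6, 2): r = (10, -18, 9) + t(-3, 6, 2).
Substitute into the plane: n·(R + tn) = 27 gives -120 + 49t = 27, so t = 3.
Foot = (10, -18, 9) + 3·(-3, 6, 2) = (1, 0, 15).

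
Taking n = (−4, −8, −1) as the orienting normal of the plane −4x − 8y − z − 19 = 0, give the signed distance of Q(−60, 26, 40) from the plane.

n·Q − 19 = -27.
|n| = 9, so the signed distance is -27/9 = -3.

-3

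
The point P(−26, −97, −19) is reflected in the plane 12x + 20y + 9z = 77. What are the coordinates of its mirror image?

(70, 63, 53)

With n = (12, 20, 9), the signed offset is (n·P − 77)/|n|² = -2500/625 = -4.
P' = P − 2t·n = (−26, −97, −19) − (-8)·(12, 20, 9) = (70, 63, 53).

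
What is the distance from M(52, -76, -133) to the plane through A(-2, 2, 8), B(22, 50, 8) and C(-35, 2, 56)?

AB = (24, 48, 0) and AC = (-33, 0, 48), so a normal is n = AB × AC = (2304, -1152, 1584).
Then n·(52, -76, -133) - 5760 = -9072.
|n| = √(5308416 + 1327104 + 2509056) = 3024, so the distance is |-9072|/3024 = 3.

3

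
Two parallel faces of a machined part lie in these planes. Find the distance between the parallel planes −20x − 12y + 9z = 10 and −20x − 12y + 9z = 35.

1

With common normal n = (−20, −12, 9) (|n| = 25), the distance is |10 − 35|/|n| = 25/25 = 1.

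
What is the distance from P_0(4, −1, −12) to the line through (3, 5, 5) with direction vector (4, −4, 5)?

Direction vector d = (4, −4, 5).
AP = (1, −6, −17); AP·d = -57, |AP|² = 326, |d|² = 57.
distance² = |AP|² − (AP·d)²/|d|² = 326 − 3249/57 = 269, so the distance is √269.

√269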